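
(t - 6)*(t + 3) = t^2 - 3*t - 18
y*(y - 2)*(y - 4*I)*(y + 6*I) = y^4 - 2*y^3 + 2*I*y^3 + 24*y^2 - 4*I*y^2 - 48*y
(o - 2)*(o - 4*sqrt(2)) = o^2 - 4*sqrt(2)*o - 2*o + 8*sqrt(2)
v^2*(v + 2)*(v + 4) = v^4 + 6*v^3 + 8*v^2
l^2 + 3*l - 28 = (l - 4)*(l + 7)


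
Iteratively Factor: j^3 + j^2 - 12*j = (j + 4)*(j^2 - 3*j) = (j - 3)*(j + 4)*(j)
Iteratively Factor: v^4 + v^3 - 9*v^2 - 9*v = (v + 1)*(v^3 - 9*v) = (v + 1)*(v + 3)*(v^2 - 3*v) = v*(v + 1)*(v + 3)*(v - 3)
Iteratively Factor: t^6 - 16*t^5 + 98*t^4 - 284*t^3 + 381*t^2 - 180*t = (t - 3)*(t^5 - 13*t^4 + 59*t^3 - 107*t^2 + 60*t) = (t - 3)*(t - 1)*(t^4 - 12*t^3 + 47*t^2 - 60*t) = (t - 5)*(t - 3)*(t - 1)*(t^3 - 7*t^2 + 12*t) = t*(t - 5)*(t - 3)*(t - 1)*(t^2 - 7*t + 12) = t*(t - 5)*(t - 4)*(t - 3)*(t - 1)*(t - 3)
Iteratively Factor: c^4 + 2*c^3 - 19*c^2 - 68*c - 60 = (c + 2)*(c^3 - 19*c - 30) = (c - 5)*(c + 2)*(c^2 + 5*c + 6) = (c - 5)*(c + 2)*(c + 3)*(c + 2)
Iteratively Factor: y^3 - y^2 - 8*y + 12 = (y - 2)*(y^2 + y - 6) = (y - 2)*(y + 3)*(y - 2)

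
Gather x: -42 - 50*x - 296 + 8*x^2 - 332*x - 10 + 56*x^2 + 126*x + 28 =64*x^2 - 256*x - 320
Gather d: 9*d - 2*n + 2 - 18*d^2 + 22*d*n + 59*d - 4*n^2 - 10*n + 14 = -18*d^2 + d*(22*n + 68) - 4*n^2 - 12*n + 16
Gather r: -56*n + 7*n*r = 7*n*r - 56*n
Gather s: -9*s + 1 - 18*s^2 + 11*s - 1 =-18*s^2 + 2*s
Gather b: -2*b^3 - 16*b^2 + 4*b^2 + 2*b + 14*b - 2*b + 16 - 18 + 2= -2*b^3 - 12*b^2 + 14*b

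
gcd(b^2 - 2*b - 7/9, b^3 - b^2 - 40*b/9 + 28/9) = b - 7/3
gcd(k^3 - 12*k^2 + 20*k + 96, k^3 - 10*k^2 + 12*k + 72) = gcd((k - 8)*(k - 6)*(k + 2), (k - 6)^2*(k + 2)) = k^2 - 4*k - 12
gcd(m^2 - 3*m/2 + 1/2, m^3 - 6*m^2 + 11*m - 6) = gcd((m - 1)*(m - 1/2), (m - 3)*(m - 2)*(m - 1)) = m - 1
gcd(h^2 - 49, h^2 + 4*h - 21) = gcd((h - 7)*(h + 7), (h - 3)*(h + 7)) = h + 7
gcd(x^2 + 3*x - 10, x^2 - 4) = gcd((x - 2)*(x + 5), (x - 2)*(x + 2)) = x - 2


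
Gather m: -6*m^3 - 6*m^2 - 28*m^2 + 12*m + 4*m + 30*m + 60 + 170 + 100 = -6*m^3 - 34*m^2 + 46*m + 330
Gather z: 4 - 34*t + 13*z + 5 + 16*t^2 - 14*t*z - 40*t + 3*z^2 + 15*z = 16*t^2 - 74*t + 3*z^2 + z*(28 - 14*t) + 9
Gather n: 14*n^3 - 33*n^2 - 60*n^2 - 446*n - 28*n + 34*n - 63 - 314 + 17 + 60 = 14*n^3 - 93*n^2 - 440*n - 300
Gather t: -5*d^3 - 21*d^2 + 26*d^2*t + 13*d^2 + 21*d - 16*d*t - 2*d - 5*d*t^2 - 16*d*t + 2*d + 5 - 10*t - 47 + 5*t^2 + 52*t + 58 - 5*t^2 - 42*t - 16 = -5*d^3 - 8*d^2 - 5*d*t^2 + 21*d + t*(26*d^2 - 32*d)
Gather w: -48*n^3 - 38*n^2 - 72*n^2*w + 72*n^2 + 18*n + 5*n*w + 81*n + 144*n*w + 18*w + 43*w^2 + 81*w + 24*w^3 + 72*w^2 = -48*n^3 + 34*n^2 + 99*n + 24*w^3 + 115*w^2 + w*(-72*n^2 + 149*n + 99)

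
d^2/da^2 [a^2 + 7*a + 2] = 2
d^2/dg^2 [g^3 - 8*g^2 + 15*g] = 6*g - 16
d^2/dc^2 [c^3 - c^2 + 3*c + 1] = 6*c - 2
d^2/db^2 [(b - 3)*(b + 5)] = 2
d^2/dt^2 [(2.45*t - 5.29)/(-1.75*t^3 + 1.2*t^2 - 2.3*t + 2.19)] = (-45.01875*t^5 + 225.2775*t^4 - 165.0775*t^3 + 60.7836*t^2 + 72.67275*t + 3.48265999999999)/(5.359375*t^9 - 11.025*t^8 + 28.69125*t^7 - 50.828625*t^6 + 65.3025*t^5 - 81.3933*t^4 + 73.612925*t^3 - 52.02126*t^2 + 33.09309*t - 10.503459)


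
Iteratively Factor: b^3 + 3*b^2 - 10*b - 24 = (b + 2)*(b^2 + b - 12) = (b + 2)*(b + 4)*(b - 3)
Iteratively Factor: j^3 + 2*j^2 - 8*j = (j - 2)*(j^2 + 4*j) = (j - 2)*(j + 4)*(j)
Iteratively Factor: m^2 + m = (m)*(m + 1)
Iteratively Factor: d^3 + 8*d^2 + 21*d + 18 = (d + 3)*(d^2 + 5*d + 6) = (d + 2)*(d + 3)*(d + 3)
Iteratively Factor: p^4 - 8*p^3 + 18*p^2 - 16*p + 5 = (p - 1)*(p^3 - 7*p^2 + 11*p - 5) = (p - 1)^2*(p^2 - 6*p + 5) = (p - 5)*(p - 1)^2*(p - 1)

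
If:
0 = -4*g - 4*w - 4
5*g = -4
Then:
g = -4/5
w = -1/5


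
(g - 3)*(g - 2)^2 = g^3 - 7*g^2 + 16*g - 12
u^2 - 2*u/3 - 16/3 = (u - 8/3)*(u + 2)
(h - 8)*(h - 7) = h^2 - 15*h + 56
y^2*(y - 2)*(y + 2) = y^4 - 4*y^2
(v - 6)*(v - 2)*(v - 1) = v^3 - 9*v^2 + 20*v - 12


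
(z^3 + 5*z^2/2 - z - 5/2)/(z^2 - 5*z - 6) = (2*z^2 + 3*z - 5)/(2*(z - 6))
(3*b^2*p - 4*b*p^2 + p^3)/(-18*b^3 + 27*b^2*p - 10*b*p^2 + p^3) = p/(-6*b + p)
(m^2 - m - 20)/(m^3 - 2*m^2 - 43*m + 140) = (m + 4)/(m^2 + 3*m - 28)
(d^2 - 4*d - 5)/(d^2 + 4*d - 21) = (d^2 - 4*d - 5)/(d^2 + 4*d - 21)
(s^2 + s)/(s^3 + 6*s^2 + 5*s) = 1/(s + 5)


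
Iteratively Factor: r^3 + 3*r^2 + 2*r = (r + 2)*(r^2 + r) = r*(r + 2)*(r + 1)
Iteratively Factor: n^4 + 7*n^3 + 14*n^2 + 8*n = (n + 4)*(n^3 + 3*n^2 + 2*n) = n*(n + 4)*(n^2 + 3*n + 2) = n*(n + 1)*(n + 4)*(n + 2)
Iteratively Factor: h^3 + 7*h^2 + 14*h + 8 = (h + 4)*(h^2 + 3*h + 2) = (h + 1)*(h + 4)*(h + 2)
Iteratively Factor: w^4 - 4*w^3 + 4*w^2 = (w)*(w^3 - 4*w^2 + 4*w) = w^2*(w^2 - 4*w + 4) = w^2*(w - 2)*(w - 2)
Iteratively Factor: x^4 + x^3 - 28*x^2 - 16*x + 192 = (x - 4)*(x^3 + 5*x^2 - 8*x - 48) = (x - 4)*(x + 4)*(x^2 + x - 12) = (x - 4)*(x + 4)^2*(x - 3)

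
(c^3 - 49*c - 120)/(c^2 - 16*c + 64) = (c^2 + 8*c + 15)/(c - 8)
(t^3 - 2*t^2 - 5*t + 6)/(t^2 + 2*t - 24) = (t^3 - 2*t^2 - 5*t + 6)/(t^2 + 2*t - 24)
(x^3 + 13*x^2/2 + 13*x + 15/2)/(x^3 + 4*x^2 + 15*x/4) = 2*(x^2 + 4*x + 3)/(x*(2*x + 3))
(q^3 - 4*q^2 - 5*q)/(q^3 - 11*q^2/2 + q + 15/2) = 2*q/(2*q - 3)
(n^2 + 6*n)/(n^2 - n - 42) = n/(n - 7)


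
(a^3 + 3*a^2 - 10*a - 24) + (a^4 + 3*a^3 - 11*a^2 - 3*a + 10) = a^4 + 4*a^3 - 8*a^2 - 13*a - 14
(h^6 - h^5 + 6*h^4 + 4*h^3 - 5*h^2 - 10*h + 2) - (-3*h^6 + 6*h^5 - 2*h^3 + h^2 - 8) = 4*h^6 - 7*h^5 + 6*h^4 + 6*h^3 - 6*h^2 - 10*h + 10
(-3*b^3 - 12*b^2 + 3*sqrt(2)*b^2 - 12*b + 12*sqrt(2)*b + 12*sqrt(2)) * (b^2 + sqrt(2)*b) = -3*b^5 - 12*b^4 - 6*b^3 + 24*b^2 + 24*b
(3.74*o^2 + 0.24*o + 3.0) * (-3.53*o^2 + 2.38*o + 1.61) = -13.2022*o^4 + 8.054*o^3 - 3.9974*o^2 + 7.5264*o + 4.83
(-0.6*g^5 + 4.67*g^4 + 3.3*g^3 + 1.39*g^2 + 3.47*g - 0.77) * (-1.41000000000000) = 0.846*g^5 - 6.5847*g^4 - 4.653*g^3 - 1.9599*g^2 - 4.8927*g + 1.0857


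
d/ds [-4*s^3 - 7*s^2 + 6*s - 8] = -12*s^2 - 14*s + 6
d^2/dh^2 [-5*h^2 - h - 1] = -10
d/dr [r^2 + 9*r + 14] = 2*r + 9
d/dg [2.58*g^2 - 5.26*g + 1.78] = 5.16*g - 5.26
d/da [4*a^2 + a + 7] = 8*a + 1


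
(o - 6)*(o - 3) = o^2 - 9*o + 18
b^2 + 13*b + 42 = (b + 6)*(b + 7)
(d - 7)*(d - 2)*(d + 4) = d^3 - 5*d^2 - 22*d + 56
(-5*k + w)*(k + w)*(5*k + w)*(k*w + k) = -25*k^4*w - 25*k^4 - 25*k^3*w^2 - 25*k^3*w + k^2*w^3 + k^2*w^2 + k*w^4 + k*w^3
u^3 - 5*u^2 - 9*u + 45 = (u - 5)*(u - 3)*(u + 3)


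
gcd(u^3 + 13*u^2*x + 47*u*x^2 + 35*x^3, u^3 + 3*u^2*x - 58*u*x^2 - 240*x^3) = u + 5*x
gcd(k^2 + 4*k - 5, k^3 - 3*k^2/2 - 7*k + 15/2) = k - 1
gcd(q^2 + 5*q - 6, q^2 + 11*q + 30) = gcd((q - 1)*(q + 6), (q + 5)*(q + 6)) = q + 6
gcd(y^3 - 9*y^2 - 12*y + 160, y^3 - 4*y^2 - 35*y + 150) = y - 5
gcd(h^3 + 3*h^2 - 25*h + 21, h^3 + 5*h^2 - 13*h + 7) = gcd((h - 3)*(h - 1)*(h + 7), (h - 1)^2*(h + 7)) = h^2 + 6*h - 7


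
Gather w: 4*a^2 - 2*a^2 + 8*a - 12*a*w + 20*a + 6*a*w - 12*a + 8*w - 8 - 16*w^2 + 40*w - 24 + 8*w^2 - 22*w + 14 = 2*a^2 + 16*a - 8*w^2 + w*(26 - 6*a) - 18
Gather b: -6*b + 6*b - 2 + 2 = 0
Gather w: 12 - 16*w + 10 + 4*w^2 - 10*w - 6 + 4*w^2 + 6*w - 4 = 8*w^2 - 20*w + 12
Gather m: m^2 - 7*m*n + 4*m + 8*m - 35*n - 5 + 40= m^2 + m*(12 - 7*n) - 35*n + 35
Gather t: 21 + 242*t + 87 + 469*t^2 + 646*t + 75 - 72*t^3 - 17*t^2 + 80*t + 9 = -72*t^3 + 452*t^2 + 968*t + 192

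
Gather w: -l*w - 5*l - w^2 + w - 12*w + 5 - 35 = -5*l - w^2 + w*(-l - 11) - 30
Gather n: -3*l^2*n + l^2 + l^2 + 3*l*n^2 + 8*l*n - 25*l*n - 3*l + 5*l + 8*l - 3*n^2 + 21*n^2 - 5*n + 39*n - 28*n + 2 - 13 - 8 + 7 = 2*l^2 + 10*l + n^2*(3*l + 18) + n*(-3*l^2 - 17*l + 6) - 12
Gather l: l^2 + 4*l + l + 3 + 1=l^2 + 5*l + 4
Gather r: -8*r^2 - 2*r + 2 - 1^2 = -8*r^2 - 2*r + 1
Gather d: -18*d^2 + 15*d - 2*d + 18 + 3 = -18*d^2 + 13*d + 21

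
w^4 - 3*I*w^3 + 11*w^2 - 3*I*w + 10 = (w - 5*I)*(w - I)*(w + I)*(w + 2*I)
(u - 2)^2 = u^2 - 4*u + 4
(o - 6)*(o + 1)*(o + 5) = o^3 - 31*o - 30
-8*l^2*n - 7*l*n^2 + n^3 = n*(-8*l + n)*(l + n)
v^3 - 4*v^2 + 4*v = v*(v - 2)^2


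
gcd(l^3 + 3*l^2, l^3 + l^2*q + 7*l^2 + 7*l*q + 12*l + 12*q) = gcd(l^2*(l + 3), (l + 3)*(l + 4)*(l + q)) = l + 3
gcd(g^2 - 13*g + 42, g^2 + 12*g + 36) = 1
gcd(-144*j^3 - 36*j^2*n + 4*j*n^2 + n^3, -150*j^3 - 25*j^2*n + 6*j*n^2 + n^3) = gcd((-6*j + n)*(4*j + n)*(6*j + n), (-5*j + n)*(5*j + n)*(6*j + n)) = 6*j + n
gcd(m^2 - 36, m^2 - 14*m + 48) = m - 6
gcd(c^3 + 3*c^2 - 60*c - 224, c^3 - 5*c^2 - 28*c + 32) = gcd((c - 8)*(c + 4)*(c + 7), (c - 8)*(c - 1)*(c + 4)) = c^2 - 4*c - 32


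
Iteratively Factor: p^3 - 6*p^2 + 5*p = (p)*(p^2 - 6*p + 5) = p*(p - 5)*(p - 1)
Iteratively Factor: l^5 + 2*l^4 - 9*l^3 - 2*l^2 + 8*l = (l + 1)*(l^4 + l^3 - 10*l^2 + 8*l) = (l - 2)*(l + 1)*(l^3 + 3*l^2 - 4*l) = (l - 2)*(l + 1)*(l + 4)*(l^2 - l) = l*(l - 2)*(l + 1)*(l + 4)*(l - 1)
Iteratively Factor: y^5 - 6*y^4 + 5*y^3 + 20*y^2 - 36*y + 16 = (y - 1)*(y^4 - 5*y^3 + 20*y - 16) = (y - 1)^2*(y^3 - 4*y^2 - 4*y + 16) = (y - 2)*(y - 1)^2*(y^2 - 2*y - 8) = (y - 2)*(y - 1)^2*(y + 2)*(y - 4)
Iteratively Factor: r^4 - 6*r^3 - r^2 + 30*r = (r - 3)*(r^3 - 3*r^2 - 10*r) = (r - 5)*(r - 3)*(r^2 + 2*r) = (r - 5)*(r - 3)*(r + 2)*(r)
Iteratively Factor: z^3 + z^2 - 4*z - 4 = (z + 1)*(z^2 - 4) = (z - 2)*(z + 1)*(z + 2)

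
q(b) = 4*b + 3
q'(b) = 4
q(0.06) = 3.24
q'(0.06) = 4.00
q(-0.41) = 1.36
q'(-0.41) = 4.00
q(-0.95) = -0.80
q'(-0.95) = 4.00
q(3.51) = 17.04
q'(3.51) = 4.00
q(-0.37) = 1.52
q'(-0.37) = 4.00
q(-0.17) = 2.32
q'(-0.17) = 4.00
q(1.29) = 8.16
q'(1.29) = 4.00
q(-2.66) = -7.64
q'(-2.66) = 4.00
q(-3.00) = -9.00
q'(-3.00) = 4.00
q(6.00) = 27.00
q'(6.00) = 4.00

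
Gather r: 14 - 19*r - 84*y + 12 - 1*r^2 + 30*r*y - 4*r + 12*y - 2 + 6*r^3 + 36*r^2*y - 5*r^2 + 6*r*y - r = 6*r^3 + r^2*(36*y - 6) + r*(36*y - 24) - 72*y + 24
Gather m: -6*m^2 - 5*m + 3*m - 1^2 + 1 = -6*m^2 - 2*m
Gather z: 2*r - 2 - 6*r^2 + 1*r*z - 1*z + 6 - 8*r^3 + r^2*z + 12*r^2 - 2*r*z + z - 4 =-8*r^3 + 6*r^2 + 2*r + z*(r^2 - r)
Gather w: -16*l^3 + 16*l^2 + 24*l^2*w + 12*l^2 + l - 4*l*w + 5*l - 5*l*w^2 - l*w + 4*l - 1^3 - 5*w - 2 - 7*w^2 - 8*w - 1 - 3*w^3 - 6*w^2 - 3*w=-16*l^3 + 28*l^2 + 10*l - 3*w^3 + w^2*(-5*l - 13) + w*(24*l^2 - 5*l - 16) - 4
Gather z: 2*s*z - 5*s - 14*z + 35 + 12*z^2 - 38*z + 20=-5*s + 12*z^2 + z*(2*s - 52) + 55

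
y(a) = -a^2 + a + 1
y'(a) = 1 - 2*a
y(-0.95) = -0.85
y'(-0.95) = 2.90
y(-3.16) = -12.15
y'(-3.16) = 7.32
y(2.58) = -3.08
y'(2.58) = -4.16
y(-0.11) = 0.88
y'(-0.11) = 1.22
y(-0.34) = 0.54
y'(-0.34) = 1.68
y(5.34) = -22.18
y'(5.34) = -9.68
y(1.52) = 0.21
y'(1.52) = -2.04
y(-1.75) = -3.81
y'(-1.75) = 4.50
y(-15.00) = -239.00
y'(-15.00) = 31.00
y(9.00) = -71.00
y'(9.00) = -17.00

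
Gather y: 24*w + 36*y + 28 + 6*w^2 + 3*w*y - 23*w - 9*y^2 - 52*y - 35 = 6*w^2 + w - 9*y^2 + y*(3*w - 16) - 7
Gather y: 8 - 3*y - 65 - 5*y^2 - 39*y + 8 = -5*y^2 - 42*y - 49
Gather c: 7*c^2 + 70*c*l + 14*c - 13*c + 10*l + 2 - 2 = 7*c^2 + c*(70*l + 1) + 10*l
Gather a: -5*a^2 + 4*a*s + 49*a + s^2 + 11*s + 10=-5*a^2 + a*(4*s + 49) + s^2 + 11*s + 10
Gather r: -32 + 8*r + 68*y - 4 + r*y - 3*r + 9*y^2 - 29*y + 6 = r*(y + 5) + 9*y^2 + 39*y - 30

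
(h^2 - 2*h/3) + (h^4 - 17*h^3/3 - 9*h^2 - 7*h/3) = h^4 - 17*h^3/3 - 8*h^2 - 3*h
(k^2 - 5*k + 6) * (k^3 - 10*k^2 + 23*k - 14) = k^5 - 15*k^4 + 79*k^3 - 189*k^2 + 208*k - 84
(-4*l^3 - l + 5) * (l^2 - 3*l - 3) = -4*l^5 + 12*l^4 + 11*l^3 + 8*l^2 - 12*l - 15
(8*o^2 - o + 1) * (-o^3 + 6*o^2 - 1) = -8*o^5 + 49*o^4 - 7*o^3 - 2*o^2 + o - 1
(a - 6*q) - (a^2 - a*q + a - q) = -a^2 + a*q - 5*q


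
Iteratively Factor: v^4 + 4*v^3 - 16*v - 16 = (v + 2)*(v^3 + 2*v^2 - 4*v - 8) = (v - 2)*(v + 2)*(v^2 + 4*v + 4) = (v - 2)*(v + 2)^2*(v + 2)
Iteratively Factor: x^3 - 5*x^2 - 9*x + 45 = (x - 5)*(x^2 - 9) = (x - 5)*(x + 3)*(x - 3)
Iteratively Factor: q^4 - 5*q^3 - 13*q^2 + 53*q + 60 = (q - 4)*(q^3 - q^2 - 17*q - 15) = (q - 5)*(q - 4)*(q^2 + 4*q + 3) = (q - 5)*(q - 4)*(q + 1)*(q + 3)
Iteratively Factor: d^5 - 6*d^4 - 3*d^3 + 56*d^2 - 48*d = (d + 3)*(d^4 - 9*d^3 + 24*d^2 - 16*d) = (d - 4)*(d + 3)*(d^3 - 5*d^2 + 4*d) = (d - 4)*(d - 1)*(d + 3)*(d^2 - 4*d) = d*(d - 4)*(d - 1)*(d + 3)*(d - 4)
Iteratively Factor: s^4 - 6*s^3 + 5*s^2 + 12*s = (s - 4)*(s^3 - 2*s^2 - 3*s) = (s - 4)*(s - 3)*(s^2 + s) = s*(s - 4)*(s - 3)*(s + 1)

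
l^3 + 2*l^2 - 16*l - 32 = (l - 4)*(l + 2)*(l + 4)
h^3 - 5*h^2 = h^2*(h - 5)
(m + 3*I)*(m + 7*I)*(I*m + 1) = I*m^3 - 9*m^2 - 11*I*m - 21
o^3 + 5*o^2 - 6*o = o*(o - 1)*(o + 6)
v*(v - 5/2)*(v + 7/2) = v^3 + v^2 - 35*v/4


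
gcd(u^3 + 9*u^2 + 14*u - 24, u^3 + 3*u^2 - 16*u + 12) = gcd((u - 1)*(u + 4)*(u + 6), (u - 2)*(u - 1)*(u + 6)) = u^2 + 5*u - 6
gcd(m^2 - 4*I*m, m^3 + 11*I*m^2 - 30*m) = m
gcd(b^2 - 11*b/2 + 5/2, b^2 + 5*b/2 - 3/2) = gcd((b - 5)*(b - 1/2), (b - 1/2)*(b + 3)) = b - 1/2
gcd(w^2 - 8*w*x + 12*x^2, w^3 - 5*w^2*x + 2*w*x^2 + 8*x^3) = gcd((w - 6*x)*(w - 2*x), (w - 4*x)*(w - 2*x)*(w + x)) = -w + 2*x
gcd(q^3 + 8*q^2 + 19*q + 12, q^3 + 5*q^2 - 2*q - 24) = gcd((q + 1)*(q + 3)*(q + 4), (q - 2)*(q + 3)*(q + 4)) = q^2 + 7*q + 12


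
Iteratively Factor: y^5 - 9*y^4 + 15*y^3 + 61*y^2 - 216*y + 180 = (y - 5)*(y^4 - 4*y^3 - 5*y^2 + 36*y - 36) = (y - 5)*(y - 2)*(y^3 - 2*y^2 - 9*y + 18) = (y - 5)*(y - 2)^2*(y^2 - 9) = (y - 5)*(y - 2)^2*(y + 3)*(y - 3)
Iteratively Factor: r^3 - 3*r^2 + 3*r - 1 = (r - 1)*(r^2 - 2*r + 1) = (r - 1)^2*(r - 1)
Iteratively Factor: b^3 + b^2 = (b + 1)*(b^2) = b*(b + 1)*(b)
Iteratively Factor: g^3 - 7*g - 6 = (g + 2)*(g^2 - 2*g - 3) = (g - 3)*(g + 2)*(g + 1)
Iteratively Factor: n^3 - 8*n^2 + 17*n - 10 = (n - 2)*(n^2 - 6*n + 5) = (n - 2)*(n - 1)*(n - 5)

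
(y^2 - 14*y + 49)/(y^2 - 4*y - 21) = (y - 7)/(y + 3)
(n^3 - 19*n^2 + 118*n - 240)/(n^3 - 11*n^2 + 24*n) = (n^2 - 11*n + 30)/(n*(n - 3))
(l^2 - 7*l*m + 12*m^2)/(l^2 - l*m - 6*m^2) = (l - 4*m)/(l + 2*m)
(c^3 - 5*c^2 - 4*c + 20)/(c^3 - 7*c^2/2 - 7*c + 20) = 2*(c^2 - 3*c - 10)/(2*c^2 - 3*c - 20)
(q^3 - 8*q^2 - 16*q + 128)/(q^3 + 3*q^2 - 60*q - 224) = (q - 4)/(q + 7)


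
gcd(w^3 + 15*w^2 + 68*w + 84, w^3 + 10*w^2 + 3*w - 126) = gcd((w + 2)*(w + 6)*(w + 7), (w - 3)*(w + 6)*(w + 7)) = w^2 + 13*w + 42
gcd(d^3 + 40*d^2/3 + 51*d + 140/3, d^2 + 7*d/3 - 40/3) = d + 5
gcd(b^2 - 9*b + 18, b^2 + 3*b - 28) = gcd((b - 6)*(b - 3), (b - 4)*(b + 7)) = 1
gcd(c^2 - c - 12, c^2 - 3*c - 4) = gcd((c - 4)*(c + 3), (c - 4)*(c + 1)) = c - 4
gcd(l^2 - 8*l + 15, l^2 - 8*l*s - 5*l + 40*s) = l - 5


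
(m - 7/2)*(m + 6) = m^2 + 5*m/2 - 21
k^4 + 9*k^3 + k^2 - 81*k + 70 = (k - 2)*(k - 1)*(k + 5)*(k + 7)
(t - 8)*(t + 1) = t^2 - 7*t - 8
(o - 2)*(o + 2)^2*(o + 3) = o^4 + 5*o^3 + 2*o^2 - 20*o - 24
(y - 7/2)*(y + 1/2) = y^2 - 3*y - 7/4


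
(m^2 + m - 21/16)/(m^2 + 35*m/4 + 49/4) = (m - 3/4)/(m + 7)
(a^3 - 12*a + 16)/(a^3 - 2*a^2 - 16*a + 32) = (a - 2)/(a - 4)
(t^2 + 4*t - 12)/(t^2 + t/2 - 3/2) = 2*(t^2 + 4*t - 12)/(2*t^2 + t - 3)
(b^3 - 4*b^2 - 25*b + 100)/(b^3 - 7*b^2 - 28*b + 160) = (b - 5)/(b - 8)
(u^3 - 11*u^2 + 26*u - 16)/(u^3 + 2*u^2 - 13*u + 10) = (u - 8)/(u + 5)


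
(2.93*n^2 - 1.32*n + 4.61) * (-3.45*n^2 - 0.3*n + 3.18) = -10.1085*n^4 + 3.675*n^3 - 6.1911*n^2 - 5.5806*n + 14.6598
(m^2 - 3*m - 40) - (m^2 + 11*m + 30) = -14*m - 70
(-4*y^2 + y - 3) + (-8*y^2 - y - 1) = -12*y^2 - 4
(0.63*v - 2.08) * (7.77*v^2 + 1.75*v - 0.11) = 4.8951*v^3 - 15.0591*v^2 - 3.7093*v + 0.2288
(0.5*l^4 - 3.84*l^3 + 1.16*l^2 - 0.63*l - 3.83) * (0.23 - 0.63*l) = -0.315*l^5 + 2.5342*l^4 - 1.614*l^3 + 0.6637*l^2 + 2.268*l - 0.8809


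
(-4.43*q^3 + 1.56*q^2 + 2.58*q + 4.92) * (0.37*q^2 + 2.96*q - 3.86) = -1.6391*q^5 - 12.5356*q^4 + 22.672*q^3 + 3.4356*q^2 + 4.6044*q - 18.9912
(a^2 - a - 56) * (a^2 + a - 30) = a^4 - 87*a^2 - 26*a + 1680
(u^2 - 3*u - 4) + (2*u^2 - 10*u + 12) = 3*u^2 - 13*u + 8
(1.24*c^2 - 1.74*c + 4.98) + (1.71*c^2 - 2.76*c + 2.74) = 2.95*c^2 - 4.5*c + 7.72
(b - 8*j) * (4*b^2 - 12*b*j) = 4*b^3 - 44*b^2*j + 96*b*j^2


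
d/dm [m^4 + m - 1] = 4*m^3 + 1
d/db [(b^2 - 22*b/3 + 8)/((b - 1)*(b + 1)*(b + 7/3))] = (-9*b^4 + 132*b^3 - 71*b^2 - 378*b + 226)/(9*b^6 + 42*b^5 + 31*b^4 - 84*b^3 - 89*b^2 + 42*b + 49)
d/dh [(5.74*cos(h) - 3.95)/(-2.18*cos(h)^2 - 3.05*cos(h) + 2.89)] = (-12.5132*cos(h)^2 + 17.222*cos(h) - 4.5411)*sin(h)/(4.7524*cos(h)^4 + 13.298*cos(h)^3 - 3.2979*cos(h)^2 - 17.629*cos(h) + 8.3521)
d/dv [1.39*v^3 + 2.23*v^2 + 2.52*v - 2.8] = 4.17*v^2 + 4.46*v + 2.52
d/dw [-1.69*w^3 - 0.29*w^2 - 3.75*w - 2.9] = -5.07*w^2 - 0.58*w - 3.75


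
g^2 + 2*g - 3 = (g - 1)*(g + 3)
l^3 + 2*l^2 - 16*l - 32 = (l - 4)*(l + 2)*(l + 4)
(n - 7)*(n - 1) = n^2 - 8*n + 7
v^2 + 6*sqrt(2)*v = v*(v + 6*sqrt(2))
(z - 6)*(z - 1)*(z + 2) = z^3 - 5*z^2 - 8*z + 12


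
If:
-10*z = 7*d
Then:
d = -10*z/7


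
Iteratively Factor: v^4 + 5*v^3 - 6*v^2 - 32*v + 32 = (v + 4)*(v^3 + v^2 - 10*v + 8) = (v + 4)^2*(v^2 - 3*v + 2) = (v - 1)*(v + 4)^2*(v - 2)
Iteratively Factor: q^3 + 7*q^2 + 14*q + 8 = (q + 2)*(q^2 + 5*q + 4) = (q + 1)*(q + 2)*(q + 4)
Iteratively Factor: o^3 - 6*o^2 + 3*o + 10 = (o - 2)*(o^2 - 4*o - 5) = (o - 5)*(o - 2)*(o + 1)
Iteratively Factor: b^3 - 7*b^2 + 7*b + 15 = (b - 3)*(b^2 - 4*b - 5) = (b - 3)*(b + 1)*(b - 5)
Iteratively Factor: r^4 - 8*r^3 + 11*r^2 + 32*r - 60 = (r - 5)*(r^3 - 3*r^2 - 4*r + 12) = (r - 5)*(r - 3)*(r^2 - 4) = (r - 5)*(r - 3)*(r - 2)*(r + 2)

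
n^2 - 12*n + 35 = (n - 7)*(n - 5)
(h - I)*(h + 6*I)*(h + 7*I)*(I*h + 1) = I*h^4 - 11*h^3 - 17*I*h^2 - 71*h + 42*I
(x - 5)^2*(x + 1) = x^3 - 9*x^2 + 15*x + 25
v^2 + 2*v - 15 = (v - 3)*(v + 5)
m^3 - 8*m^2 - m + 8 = (m - 8)*(m - 1)*(m + 1)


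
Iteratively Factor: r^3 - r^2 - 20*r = (r)*(r^2 - r - 20) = r*(r - 5)*(r + 4)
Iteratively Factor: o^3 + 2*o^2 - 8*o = (o - 2)*(o^2 + 4*o) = o*(o - 2)*(o + 4)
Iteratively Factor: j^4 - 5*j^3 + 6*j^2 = (j - 3)*(j^3 - 2*j^2) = j*(j - 3)*(j^2 - 2*j) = j^2*(j - 3)*(j - 2)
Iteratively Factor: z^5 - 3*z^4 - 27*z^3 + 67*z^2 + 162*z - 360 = (z - 5)*(z^4 + 2*z^3 - 17*z^2 - 18*z + 72) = (z - 5)*(z + 4)*(z^3 - 2*z^2 - 9*z + 18) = (z - 5)*(z + 3)*(z + 4)*(z^2 - 5*z + 6) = (z - 5)*(z - 2)*(z + 3)*(z + 4)*(z - 3)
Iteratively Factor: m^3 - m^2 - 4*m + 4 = (m + 2)*(m^2 - 3*m + 2) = (m - 2)*(m + 2)*(m - 1)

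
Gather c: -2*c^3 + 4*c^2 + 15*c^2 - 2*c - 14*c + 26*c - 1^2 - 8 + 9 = -2*c^3 + 19*c^2 + 10*c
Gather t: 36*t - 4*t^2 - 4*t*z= -4*t^2 + t*(36 - 4*z)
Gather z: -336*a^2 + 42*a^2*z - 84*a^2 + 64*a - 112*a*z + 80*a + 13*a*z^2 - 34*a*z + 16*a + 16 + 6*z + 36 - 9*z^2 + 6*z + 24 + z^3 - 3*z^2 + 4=-420*a^2 + 160*a + z^3 + z^2*(13*a - 12) + z*(42*a^2 - 146*a + 12) + 80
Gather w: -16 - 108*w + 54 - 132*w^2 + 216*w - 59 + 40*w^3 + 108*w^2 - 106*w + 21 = 40*w^3 - 24*w^2 + 2*w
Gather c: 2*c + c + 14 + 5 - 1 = 3*c + 18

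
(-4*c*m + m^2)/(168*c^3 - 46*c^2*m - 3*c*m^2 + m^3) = m/(-42*c^2 + c*m + m^2)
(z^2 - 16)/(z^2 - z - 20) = (z - 4)/(z - 5)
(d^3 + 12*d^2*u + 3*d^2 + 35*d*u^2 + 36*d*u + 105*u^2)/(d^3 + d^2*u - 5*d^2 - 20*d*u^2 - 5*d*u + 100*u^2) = (-d^2 - 7*d*u - 3*d - 21*u)/(-d^2 + 4*d*u + 5*d - 20*u)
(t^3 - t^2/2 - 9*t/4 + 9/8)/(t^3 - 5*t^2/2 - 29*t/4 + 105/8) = (4*t^2 + 4*t - 3)/(4*t^2 - 4*t - 35)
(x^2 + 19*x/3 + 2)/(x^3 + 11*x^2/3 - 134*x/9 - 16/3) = 3/(3*x - 8)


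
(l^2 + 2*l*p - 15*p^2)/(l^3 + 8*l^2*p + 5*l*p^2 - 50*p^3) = (-l + 3*p)/(-l^2 - 3*l*p + 10*p^2)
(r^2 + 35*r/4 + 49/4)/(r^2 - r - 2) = (r^2 + 35*r/4 + 49/4)/(r^2 - r - 2)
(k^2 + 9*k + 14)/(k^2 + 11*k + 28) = (k + 2)/(k + 4)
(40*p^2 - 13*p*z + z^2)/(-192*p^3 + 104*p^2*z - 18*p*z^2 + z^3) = (-5*p + z)/(24*p^2 - 10*p*z + z^2)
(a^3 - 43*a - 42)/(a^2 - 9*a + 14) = (a^2 + 7*a + 6)/(a - 2)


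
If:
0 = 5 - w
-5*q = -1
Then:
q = 1/5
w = 5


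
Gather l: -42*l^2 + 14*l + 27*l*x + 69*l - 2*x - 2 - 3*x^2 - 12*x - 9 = -42*l^2 + l*(27*x + 83) - 3*x^2 - 14*x - 11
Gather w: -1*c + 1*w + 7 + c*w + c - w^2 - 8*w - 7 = -w^2 + w*(c - 7)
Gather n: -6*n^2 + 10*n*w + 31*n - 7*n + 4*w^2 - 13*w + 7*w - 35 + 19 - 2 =-6*n^2 + n*(10*w + 24) + 4*w^2 - 6*w - 18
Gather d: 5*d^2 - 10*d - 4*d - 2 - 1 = 5*d^2 - 14*d - 3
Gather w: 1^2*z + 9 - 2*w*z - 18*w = w*(-2*z - 18) + z + 9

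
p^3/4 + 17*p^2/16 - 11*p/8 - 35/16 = (p/4 + 1/4)*(p - 7/4)*(p + 5)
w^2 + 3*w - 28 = (w - 4)*(w + 7)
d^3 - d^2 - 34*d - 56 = (d - 7)*(d + 2)*(d + 4)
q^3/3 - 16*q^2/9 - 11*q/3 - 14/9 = (q/3 + 1/3)*(q - 7)*(q + 2/3)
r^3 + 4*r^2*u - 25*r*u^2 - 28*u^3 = (r - 4*u)*(r + u)*(r + 7*u)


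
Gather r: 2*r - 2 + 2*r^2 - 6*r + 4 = 2*r^2 - 4*r + 2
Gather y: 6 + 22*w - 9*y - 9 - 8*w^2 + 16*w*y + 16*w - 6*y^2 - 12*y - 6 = -8*w^2 + 38*w - 6*y^2 + y*(16*w - 21) - 9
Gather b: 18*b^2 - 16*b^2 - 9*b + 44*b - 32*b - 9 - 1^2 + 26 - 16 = 2*b^2 + 3*b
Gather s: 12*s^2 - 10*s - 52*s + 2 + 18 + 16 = 12*s^2 - 62*s + 36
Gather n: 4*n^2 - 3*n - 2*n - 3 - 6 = 4*n^2 - 5*n - 9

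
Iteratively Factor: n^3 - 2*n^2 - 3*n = (n + 1)*(n^2 - 3*n) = (n - 3)*(n + 1)*(n)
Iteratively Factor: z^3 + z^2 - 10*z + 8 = (z - 2)*(z^2 + 3*z - 4) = (z - 2)*(z + 4)*(z - 1)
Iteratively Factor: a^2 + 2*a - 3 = (a + 3)*(a - 1)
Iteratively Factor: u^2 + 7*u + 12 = (u + 4)*(u + 3)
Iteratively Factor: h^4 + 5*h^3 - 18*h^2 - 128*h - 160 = (h + 4)*(h^3 + h^2 - 22*h - 40) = (h + 4)^2*(h^2 - 3*h - 10) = (h - 5)*(h + 4)^2*(h + 2)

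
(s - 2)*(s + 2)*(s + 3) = s^3 + 3*s^2 - 4*s - 12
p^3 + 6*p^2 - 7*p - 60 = (p - 3)*(p + 4)*(p + 5)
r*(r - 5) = r^2 - 5*r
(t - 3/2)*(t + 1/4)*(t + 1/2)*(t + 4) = t^4 + 13*t^3/4 - 4*t^2 - 67*t/16 - 3/4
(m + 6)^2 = m^2 + 12*m + 36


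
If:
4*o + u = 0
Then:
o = -u/4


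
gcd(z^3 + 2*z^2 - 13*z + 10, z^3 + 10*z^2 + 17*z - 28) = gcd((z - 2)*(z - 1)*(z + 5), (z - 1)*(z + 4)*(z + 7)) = z - 1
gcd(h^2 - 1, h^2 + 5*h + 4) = h + 1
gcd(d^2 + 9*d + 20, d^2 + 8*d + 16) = d + 4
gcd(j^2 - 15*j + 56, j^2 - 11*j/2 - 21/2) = j - 7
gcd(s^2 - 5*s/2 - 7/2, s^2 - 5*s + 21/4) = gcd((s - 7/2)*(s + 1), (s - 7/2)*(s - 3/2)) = s - 7/2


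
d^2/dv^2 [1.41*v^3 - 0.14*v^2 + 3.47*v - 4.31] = 8.46*v - 0.28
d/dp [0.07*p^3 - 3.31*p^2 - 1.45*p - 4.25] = 0.21*p^2 - 6.62*p - 1.45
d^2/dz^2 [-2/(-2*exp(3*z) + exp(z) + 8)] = 2*((1 - 18*exp(2*z))*(-2*exp(3*z) + exp(z) + 8) - 2*(6*exp(2*z) - 1)^2*exp(z))*exp(z)/(-2*exp(3*z) + exp(z) + 8)^3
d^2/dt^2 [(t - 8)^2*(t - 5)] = 6*t - 42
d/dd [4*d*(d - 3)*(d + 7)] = 12*d^2 + 32*d - 84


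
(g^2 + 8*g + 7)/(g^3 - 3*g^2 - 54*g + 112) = (g + 1)/(g^2 - 10*g + 16)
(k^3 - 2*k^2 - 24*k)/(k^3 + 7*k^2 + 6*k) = (k^2 - 2*k - 24)/(k^2 + 7*k + 6)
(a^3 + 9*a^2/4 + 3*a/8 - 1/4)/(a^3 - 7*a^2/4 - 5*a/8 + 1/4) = (a + 2)/(a - 2)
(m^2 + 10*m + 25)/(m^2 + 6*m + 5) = (m + 5)/(m + 1)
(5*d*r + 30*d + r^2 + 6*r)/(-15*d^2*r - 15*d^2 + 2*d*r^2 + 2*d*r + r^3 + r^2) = (r + 6)/(-3*d*r - 3*d + r^2 + r)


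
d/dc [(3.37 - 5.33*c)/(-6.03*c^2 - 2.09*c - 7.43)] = (-32.1399*c^2 + 40.6422*c + 46.6452)/(36.3609*c^4 + 25.2054*c^3 + 93.9739*c^2 + 31.0574*c + 55.2049)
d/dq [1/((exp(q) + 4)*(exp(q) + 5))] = (-2*exp(q) - 9)*exp(q)/(exp(4*q) + 18*exp(3*q) + 121*exp(2*q) + 360*exp(q) + 400)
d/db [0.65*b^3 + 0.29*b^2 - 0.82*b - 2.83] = 1.95*b^2 + 0.58*b - 0.82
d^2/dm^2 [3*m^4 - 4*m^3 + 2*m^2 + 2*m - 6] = 36*m^2 - 24*m + 4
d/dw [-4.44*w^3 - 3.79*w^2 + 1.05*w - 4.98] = -13.32*w^2 - 7.58*w + 1.05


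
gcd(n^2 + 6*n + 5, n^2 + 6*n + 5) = n^2 + 6*n + 5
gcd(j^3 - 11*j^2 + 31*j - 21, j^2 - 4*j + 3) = j^2 - 4*j + 3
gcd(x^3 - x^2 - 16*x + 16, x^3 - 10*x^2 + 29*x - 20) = x^2 - 5*x + 4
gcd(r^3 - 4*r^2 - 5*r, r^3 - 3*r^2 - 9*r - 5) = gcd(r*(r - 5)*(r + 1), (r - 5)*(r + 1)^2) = r^2 - 4*r - 5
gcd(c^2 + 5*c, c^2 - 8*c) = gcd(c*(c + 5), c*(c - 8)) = c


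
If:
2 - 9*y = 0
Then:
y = 2/9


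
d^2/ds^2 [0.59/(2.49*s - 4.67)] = 7.316118/(2.49*s - 4.67)^3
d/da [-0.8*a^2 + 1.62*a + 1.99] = 1.62 - 1.6*a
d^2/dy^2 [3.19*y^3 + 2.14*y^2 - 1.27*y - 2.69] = 19.14*y + 4.28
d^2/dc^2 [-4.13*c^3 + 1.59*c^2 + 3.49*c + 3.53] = 3.18 - 24.78*c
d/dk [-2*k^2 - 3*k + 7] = -4*k - 3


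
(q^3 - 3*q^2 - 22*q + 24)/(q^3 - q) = (q^2 - 2*q - 24)/(q*(q + 1))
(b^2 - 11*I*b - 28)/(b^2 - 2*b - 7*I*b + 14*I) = (b - 4*I)/(b - 2)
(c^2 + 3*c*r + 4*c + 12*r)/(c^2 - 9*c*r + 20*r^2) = (c^2 + 3*c*r + 4*c + 12*r)/(c^2 - 9*c*r + 20*r^2)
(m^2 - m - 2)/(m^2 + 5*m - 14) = (m + 1)/(m + 7)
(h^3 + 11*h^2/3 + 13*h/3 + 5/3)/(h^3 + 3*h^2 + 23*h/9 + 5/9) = 3*(h + 1)/(3*h + 1)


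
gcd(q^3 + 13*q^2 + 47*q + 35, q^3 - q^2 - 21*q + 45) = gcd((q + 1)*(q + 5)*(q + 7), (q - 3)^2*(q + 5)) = q + 5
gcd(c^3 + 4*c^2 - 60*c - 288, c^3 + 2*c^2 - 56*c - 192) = c^2 - 2*c - 48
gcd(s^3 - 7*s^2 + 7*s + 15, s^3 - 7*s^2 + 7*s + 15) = s^3 - 7*s^2 + 7*s + 15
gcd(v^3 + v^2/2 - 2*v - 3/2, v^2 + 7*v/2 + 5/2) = v + 1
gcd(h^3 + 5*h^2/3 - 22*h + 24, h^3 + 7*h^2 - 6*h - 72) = h^2 + 3*h - 18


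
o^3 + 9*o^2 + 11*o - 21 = (o - 1)*(o + 3)*(o + 7)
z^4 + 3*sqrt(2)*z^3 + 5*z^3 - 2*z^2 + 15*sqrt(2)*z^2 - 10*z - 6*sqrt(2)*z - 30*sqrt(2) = (z + 5)*(z - sqrt(2))*(z + sqrt(2))*(z + 3*sqrt(2))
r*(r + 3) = r^2 + 3*r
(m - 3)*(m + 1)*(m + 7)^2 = m^4 + 12*m^3 + 18*m^2 - 140*m - 147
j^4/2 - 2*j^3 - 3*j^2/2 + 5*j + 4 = (j/2 + 1/2)*(j - 4)*(j - 2)*(j + 1)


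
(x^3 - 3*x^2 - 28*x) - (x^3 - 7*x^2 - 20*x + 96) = 4*x^2 - 8*x - 96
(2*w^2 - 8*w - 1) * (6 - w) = -2*w^3 + 20*w^2 - 47*w - 6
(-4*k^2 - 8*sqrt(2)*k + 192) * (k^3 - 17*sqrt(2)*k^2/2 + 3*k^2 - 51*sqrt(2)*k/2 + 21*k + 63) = -4*k^5 - 12*k^4 + 26*sqrt(2)*k^4 + 78*sqrt(2)*k^3 + 244*k^3 - 1800*sqrt(2)*k^2 + 732*k^2 - 5400*sqrt(2)*k + 4032*k + 12096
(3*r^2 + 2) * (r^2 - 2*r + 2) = 3*r^4 - 6*r^3 + 8*r^2 - 4*r + 4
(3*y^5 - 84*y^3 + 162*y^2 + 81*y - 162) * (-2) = -6*y^5 + 168*y^3 - 324*y^2 - 162*y + 324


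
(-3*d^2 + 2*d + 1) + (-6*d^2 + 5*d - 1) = -9*d^2 + 7*d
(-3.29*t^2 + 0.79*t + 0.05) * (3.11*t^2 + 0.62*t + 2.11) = -10.2319*t^4 + 0.4171*t^3 - 6.2966*t^2 + 1.6979*t + 0.1055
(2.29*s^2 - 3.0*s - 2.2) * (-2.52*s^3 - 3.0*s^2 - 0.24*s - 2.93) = -5.7708*s^5 + 0.69*s^4 + 13.9944*s^3 + 0.6103*s^2 + 9.318*s + 6.446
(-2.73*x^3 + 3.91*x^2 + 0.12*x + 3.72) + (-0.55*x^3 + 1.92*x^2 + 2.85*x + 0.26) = -3.28*x^3 + 5.83*x^2 + 2.97*x + 3.98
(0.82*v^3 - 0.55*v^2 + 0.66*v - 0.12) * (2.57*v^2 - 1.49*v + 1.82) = 2.1074*v^5 - 2.6353*v^4 + 4.0081*v^3 - 2.2928*v^2 + 1.38*v - 0.2184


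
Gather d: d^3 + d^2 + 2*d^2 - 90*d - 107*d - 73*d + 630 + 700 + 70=d^3 + 3*d^2 - 270*d + 1400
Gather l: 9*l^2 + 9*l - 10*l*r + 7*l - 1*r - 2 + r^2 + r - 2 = 9*l^2 + l*(16 - 10*r) + r^2 - 4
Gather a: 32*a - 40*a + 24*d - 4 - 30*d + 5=-8*a - 6*d + 1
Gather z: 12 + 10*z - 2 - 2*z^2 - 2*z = -2*z^2 + 8*z + 10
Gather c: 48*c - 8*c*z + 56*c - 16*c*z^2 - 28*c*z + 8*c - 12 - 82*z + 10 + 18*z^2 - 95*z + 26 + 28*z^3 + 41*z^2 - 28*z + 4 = c*(-16*z^2 - 36*z + 112) + 28*z^3 + 59*z^2 - 205*z + 28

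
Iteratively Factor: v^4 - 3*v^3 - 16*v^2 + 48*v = (v)*(v^3 - 3*v^2 - 16*v + 48) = v*(v - 3)*(v^2 - 16) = v*(v - 3)*(v + 4)*(v - 4)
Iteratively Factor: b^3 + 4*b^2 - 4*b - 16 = (b + 2)*(b^2 + 2*b - 8) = (b - 2)*(b + 2)*(b + 4)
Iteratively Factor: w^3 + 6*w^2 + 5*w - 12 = (w + 3)*(w^2 + 3*w - 4) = (w - 1)*(w + 3)*(w + 4)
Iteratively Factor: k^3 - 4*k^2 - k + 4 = (k + 1)*(k^2 - 5*k + 4) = (k - 4)*(k + 1)*(k - 1)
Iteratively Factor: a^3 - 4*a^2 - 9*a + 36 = (a + 3)*(a^2 - 7*a + 12) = (a - 3)*(a + 3)*(a - 4)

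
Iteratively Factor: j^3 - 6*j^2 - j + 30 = (j - 3)*(j^2 - 3*j - 10) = (j - 3)*(j + 2)*(j - 5)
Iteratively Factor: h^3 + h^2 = (h)*(h^2 + h) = h*(h + 1)*(h)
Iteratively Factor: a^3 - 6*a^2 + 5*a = (a)*(a^2 - 6*a + 5) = a*(a - 1)*(a - 5)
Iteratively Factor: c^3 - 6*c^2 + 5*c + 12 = (c - 4)*(c^2 - 2*c - 3) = (c - 4)*(c + 1)*(c - 3)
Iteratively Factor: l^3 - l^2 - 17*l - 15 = (l + 3)*(l^2 - 4*l - 5) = (l + 1)*(l + 3)*(l - 5)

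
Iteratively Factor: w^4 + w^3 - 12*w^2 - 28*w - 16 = (w + 1)*(w^3 - 12*w - 16) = (w - 4)*(w + 1)*(w^2 + 4*w + 4) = (w - 4)*(w + 1)*(w + 2)*(w + 2)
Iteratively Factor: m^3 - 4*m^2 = (m)*(m^2 - 4*m) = m^2*(m - 4)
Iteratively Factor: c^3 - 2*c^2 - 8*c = (c + 2)*(c^2 - 4*c) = c*(c + 2)*(c - 4)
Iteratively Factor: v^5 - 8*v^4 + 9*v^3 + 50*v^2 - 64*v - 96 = (v - 4)*(v^4 - 4*v^3 - 7*v^2 + 22*v + 24) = (v - 4)*(v + 1)*(v^3 - 5*v^2 - 2*v + 24) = (v - 4)*(v + 1)*(v + 2)*(v^2 - 7*v + 12) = (v - 4)^2*(v + 1)*(v + 2)*(v - 3)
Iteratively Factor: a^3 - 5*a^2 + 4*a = (a)*(a^2 - 5*a + 4) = a*(a - 1)*(a - 4)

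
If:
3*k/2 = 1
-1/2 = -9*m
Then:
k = 2/3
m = 1/18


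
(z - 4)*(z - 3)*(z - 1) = z^3 - 8*z^2 + 19*z - 12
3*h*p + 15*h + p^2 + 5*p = (3*h + p)*(p + 5)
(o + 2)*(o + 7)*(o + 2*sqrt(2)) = o^3 + 2*sqrt(2)*o^2 + 9*o^2 + 14*o + 18*sqrt(2)*o + 28*sqrt(2)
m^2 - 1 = (m - 1)*(m + 1)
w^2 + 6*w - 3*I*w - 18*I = (w + 6)*(w - 3*I)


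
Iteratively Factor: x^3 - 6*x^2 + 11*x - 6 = (x - 1)*(x^2 - 5*x + 6) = (x - 2)*(x - 1)*(x - 3)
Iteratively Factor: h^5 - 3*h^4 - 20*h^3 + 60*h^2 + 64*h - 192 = (h - 2)*(h^4 - h^3 - 22*h^2 + 16*h + 96) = (h - 3)*(h - 2)*(h^3 + 2*h^2 - 16*h - 32) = (h - 4)*(h - 3)*(h - 2)*(h^2 + 6*h + 8) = (h - 4)*(h - 3)*(h - 2)*(h + 2)*(h + 4)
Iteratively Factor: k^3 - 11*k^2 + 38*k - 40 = (k - 5)*(k^2 - 6*k + 8) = (k - 5)*(k - 4)*(k - 2)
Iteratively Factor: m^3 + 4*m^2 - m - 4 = (m + 1)*(m^2 + 3*m - 4) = (m + 1)*(m + 4)*(m - 1)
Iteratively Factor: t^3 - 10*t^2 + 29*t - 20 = (t - 1)*(t^2 - 9*t + 20) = (t - 4)*(t - 1)*(t - 5)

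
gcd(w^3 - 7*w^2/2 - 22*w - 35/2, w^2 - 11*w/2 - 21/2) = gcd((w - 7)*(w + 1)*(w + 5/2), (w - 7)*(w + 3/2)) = w - 7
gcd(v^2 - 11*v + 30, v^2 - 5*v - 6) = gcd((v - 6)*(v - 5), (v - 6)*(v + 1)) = v - 6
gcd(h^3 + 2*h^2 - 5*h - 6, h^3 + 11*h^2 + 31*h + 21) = h^2 + 4*h + 3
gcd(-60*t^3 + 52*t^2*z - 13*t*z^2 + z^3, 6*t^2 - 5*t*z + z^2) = -2*t + z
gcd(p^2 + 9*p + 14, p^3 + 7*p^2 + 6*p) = 1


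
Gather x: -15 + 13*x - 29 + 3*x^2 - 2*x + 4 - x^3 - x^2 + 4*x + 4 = -x^3 + 2*x^2 + 15*x - 36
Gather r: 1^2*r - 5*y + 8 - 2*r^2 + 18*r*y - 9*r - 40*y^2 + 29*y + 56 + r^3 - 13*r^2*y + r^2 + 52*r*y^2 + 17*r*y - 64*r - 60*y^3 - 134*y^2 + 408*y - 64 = r^3 + r^2*(-13*y - 1) + r*(52*y^2 + 35*y - 72) - 60*y^3 - 174*y^2 + 432*y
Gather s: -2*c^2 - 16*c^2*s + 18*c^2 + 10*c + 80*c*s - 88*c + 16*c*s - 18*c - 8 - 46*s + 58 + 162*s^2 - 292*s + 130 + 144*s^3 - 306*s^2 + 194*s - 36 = 16*c^2 - 96*c + 144*s^3 - 144*s^2 + s*(-16*c^2 + 96*c - 144) + 144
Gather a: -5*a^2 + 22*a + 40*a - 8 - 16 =-5*a^2 + 62*a - 24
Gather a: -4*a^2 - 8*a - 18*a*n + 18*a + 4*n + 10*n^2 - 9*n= -4*a^2 + a*(10 - 18*n) + 10*n^2 - 5*n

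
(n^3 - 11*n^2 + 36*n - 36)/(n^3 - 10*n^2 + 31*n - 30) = (n - 6)/(n - 5)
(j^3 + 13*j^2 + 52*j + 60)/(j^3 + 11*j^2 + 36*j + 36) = (j + 5)/(j + 3)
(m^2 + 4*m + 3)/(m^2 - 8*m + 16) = (m^2 + 4*m + 3)/(m^2 - 8*m + 16)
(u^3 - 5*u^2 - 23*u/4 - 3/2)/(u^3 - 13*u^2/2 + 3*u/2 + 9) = (4*u^2 + 4*u + 1)/(2*(2*u^2 - u - 3))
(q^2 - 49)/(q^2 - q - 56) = (q - 7)/(q - 8)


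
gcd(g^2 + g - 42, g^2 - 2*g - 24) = g - 6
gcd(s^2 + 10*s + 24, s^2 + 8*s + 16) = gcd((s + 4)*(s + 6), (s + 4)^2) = s + 4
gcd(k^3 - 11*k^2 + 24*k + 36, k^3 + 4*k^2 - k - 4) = k + 1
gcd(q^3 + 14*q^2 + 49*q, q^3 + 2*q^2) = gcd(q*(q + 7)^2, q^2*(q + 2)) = q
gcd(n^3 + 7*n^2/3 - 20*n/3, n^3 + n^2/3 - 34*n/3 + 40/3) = n^2 + 7*n/3 - 20/3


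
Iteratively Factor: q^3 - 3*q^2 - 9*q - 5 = (q + 1)*(q^2 - 4*q - 5) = (q - 5)*(q + 1)*(q + 1)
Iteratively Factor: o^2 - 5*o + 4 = (o - 1)*(o - 4)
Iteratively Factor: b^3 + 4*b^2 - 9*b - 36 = (b - 3)*(b^2 + 7*b + 12) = (b - 3)*(b + 4)*(b + 3)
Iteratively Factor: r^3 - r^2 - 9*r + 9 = (r - 3)*(r^2 + 2*r - 3) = (r - 3)*(r + 3)*(r - 1)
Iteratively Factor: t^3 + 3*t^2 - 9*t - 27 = (t + 3)*(t^2 - 9) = (t - 3)*(t + 3)*(t + 3)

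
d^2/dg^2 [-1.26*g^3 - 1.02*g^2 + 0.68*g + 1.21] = -7.56*g - 2.04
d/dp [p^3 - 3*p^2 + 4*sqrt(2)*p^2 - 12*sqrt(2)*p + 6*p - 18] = 3*p^2 - 6*p + 8*sqrt(2)*p - 12*sqrt(2) + 6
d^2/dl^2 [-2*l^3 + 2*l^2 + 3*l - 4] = 4 - 12*l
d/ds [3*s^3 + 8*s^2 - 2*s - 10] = 9*s^2 + 16*s - 2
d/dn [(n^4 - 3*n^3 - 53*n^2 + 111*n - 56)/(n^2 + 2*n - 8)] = (2*n^5 + 3*n^4 - 44*n^3 - 145*n^2 + 960*n - 776)/(n^4 + 4*n^3 - 12*n^2 - 32*n + 64)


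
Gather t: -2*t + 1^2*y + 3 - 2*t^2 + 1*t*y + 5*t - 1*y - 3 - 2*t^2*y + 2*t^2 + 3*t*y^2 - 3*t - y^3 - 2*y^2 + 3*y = -2*t^2*y + t*(3*y^2 + y) - y^3 - 2*y^2 + 3*y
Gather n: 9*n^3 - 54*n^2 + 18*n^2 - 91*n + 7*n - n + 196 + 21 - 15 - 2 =9*n^3 - 36*n^2 - 85*n + 200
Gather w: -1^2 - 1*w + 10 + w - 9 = 0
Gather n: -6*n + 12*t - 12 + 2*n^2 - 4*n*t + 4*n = 2*n^2 + n*(-4*t - 2) + 12*t - 12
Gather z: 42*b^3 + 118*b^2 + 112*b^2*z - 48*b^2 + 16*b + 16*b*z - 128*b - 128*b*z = 42*b^3 + 70*b^2 - 112*b + z*(112*b^2 - 112*b)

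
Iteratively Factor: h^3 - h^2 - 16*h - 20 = (h - 5)*(h^2 + 4*h + 4) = (h - 5)*(h + 2)*(h + 2)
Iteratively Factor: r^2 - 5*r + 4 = (r - 4)*(r - 1)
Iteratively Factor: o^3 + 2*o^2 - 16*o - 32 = (o + 2)*(o^2 - 16) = (o + 2)*(o + 4)*(o - 4)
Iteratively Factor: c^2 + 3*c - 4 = (c - 1)*(c + 4)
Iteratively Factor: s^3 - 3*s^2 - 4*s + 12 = (s - 3)*(s^2 - 4) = (s - 3)*(s + 2)*(s - 2)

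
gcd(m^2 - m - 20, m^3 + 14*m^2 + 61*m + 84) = m + 4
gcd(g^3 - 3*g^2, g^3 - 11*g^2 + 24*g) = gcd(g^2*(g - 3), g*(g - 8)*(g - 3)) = g^2 - 3*g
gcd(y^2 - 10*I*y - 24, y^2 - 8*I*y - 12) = y - 6*I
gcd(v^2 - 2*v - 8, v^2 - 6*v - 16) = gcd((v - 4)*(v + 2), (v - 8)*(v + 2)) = v + 2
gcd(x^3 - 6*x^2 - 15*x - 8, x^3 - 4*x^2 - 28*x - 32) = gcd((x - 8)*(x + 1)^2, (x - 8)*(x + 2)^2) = x - 8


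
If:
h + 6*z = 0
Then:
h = -6*z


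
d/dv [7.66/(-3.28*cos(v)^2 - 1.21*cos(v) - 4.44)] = -(50.2496*cos(v) + 9.2686)*sin(v)/(3.28*cos(v)^2 + 1.21*cos(v) + 4.44)^2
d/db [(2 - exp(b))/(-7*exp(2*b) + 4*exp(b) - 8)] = 7*(4 - exp(b))*exp(2*b)/(49*exp(4*b) - 56*exp(3*b) + 128*exp(2*b) - 64*exp(b) + 64)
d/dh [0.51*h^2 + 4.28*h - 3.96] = 1.02*h + 4.28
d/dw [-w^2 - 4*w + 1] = -2*w - 4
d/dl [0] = 0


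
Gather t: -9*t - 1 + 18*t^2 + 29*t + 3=18*t^2 + 20*t + 2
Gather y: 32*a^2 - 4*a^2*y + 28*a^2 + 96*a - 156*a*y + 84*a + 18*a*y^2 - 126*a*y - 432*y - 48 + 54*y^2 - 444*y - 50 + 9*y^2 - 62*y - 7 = 60*a^2 + 180*a + y^2*(18*a + 63) + y*(-4*a^2 - 282*a - 938) - 105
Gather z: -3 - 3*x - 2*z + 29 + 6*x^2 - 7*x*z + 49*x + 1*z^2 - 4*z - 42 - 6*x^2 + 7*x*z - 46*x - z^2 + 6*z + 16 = 0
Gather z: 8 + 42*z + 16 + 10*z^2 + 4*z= 10*z^2 + 46*z + 24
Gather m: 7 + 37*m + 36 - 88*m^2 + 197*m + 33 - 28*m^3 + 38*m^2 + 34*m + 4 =-28*m^3 - 50*m^2 + 268*m + 80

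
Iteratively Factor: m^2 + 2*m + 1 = (m + 1)*(m + 1)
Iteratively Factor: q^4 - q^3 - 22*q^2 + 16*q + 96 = (q - 4)*(q^3 + 3*q^2 - 10*q - 24) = (q - 4)*(q + 4)*(q^2 - q - 6) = (q - 4)*(q + 2)*(q + 4)*(q - 3)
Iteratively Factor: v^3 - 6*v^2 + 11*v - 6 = (v - 1)*(v^2 - 5*v + 6) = (v - 3)*(v - 1)*(v - 2)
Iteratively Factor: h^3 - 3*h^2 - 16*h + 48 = (h - 3)*(h^2 - 16) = (h - 3)*(h + 4)*(h - 4)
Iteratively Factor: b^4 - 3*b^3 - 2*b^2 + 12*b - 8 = (b - 2)*(b^3 - b^2 - 4*b + 4) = (b - 2)^2*(b^2 + b - 2) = (b - 2)^2*(b - 1)*(b + 2)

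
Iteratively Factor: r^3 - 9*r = (r + 3)*(r^2 - 3*r) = r*(r + 3)*(r - 3)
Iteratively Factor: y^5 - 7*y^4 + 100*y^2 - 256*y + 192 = (y - 3)*(y^4 - 4*y^3 - 12*y^2 + 64*y - 64) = (y - 3)*(y - 2)*(y^3 - 2*y^2 - 16*y + 32) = (y - 3)*(y - 2)^2*(y^2 - 16) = (y - 4)*(y - 3)*(y - 2)^2*(y + 4)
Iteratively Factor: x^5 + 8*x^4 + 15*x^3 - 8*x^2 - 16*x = (x + 4)*(x^4 + 4*x^3 - x^2 - 4*x) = (x + 4)^2*(x^3 - x) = (x + 1)*(x + 4)^2*(x^2 - x) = x*(x + 1)*(x + 4)^2*(x - 1)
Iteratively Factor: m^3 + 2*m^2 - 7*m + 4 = (m - 1)*(m^2 + 3*m - 4) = (m - 1)^2*(m + 4)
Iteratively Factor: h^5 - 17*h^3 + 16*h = (h + 1)*(h^4 - h^3 - 16*h^2 + 16*h) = (h - 1)*(h + 1)*(h^3 - 16*h) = h*(h - 1)*(h + 1)*(h^2 - 16) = h*(h - 1)*(h + 1)*(h + 4)*(h - 4)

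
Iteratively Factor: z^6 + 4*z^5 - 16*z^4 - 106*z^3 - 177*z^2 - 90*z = (z + 2)*(z^5 + 2*z^4 - 20*z^3 - 66*z^2 - 45*z) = (z + 2)*(z + 3)*(z^4 - z^3 - 17*z^2 - 15*z) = (z + 1)*(z + 2)*(z + 3)*(z^3 - 2*z^2 - 15*z) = z*(z + 1)*(z + 2)*(z + 3)*(z^2 - 2*z - 15) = z*(z + 1)*(z + 2)*(z + 3)^2*(z - 5)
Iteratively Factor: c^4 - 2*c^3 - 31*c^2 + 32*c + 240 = (c - 4)*(c^3 + 2*c^2 - 23*c - 60) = (c - 4)*(c + 4)*(c^2 - 2*c - 15) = (c - 4)*(c + 3)*(c + 4)*(c - 5)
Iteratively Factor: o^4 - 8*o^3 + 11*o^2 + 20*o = (o + 1)*(o^3 - 9*o^2 + 20*o) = o*(o + 1)*(o^2 - 9*o + 20) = o*(o - 5)*(o + 1)*(o - 4)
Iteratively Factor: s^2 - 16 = (s + 4)*(s - 4)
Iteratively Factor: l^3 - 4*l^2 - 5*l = (l + 1)*(l^2 - 5*l) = (l - 5)*(l + 1)*(l)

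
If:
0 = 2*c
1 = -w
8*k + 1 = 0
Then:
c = 0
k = -1/8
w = -1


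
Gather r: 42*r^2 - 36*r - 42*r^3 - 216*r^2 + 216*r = -42*r^3 - 174*r^2 + 180*r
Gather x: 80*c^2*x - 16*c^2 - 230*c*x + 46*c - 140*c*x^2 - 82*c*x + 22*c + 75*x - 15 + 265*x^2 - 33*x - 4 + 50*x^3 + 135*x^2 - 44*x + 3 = -16*c^2 + 68*c + 50*x^3 + x^2*(400 - 140*c) + x*(80*c^2 - 312*c - 2) - 16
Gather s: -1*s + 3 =3 - s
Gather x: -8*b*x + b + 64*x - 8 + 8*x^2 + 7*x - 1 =b + 8*x^2 + x*(71 - 8*b) - 9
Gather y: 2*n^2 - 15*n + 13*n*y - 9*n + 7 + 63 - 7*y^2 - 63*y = 2*n^2 - 24*n - 7*y^2 + y*(13*n - 63) + 70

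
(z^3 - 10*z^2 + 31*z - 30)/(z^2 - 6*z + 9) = (z^2 - 7*z + 10)/(z - 3)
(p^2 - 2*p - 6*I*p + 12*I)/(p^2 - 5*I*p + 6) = (p - 2)/(p + I)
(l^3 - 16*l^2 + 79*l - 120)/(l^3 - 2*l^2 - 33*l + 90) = (l - 8)/(l + 6)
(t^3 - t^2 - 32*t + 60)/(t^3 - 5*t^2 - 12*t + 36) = (t^2 + t - 30)/(t^2 - 3*t - 18)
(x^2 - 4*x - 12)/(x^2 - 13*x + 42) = (x + 2)/(x - 7)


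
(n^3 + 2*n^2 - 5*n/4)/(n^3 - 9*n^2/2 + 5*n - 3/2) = n*(2*n + 5)/(2*(n^2 - 4*n + 3))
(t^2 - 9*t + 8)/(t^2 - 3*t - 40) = (t - 1)/(t + 5)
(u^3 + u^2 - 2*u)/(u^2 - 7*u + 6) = u*(u + 2)/(u - 6)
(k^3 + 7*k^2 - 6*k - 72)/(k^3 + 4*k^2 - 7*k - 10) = (k^3 + 7*k^2 - 6*k - 72)/(k^3 + 4*k^2 - 7*k - 10)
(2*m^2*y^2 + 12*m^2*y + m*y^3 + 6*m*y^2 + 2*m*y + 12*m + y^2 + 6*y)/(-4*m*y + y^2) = (2*m^2*y^2 + 12*m^2*y + m*y^3 + 6*m*y^2 + 2*m*y + 12*m + y^2 + 6*y)/(y*(-4*m + y))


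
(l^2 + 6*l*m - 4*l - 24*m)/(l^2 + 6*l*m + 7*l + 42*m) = (l - 4)/(l + 7)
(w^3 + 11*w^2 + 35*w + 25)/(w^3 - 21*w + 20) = (w^2 + 6*w + 5)/(w^2 - 5*w + 4)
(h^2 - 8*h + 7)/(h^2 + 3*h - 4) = (h - 7)/(h + 4)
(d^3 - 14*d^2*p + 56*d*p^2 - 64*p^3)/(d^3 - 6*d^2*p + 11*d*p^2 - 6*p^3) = (d^2 - 12*d*p + 32*p^2)/(d^2 - 4*d*p + 3*p^2)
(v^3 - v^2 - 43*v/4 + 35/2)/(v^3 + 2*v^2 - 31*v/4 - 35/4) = (v - 2)/(v + 1)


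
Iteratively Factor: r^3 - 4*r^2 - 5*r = (r + 1)*(r^2 - 5*r) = (r - 5)*(r + 1)*(r)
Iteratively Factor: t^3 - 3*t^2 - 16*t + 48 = (t - 3)*(t^2 - 16) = (t - 4)*(t - 3)*(t + 4)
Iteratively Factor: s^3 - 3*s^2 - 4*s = (s + 1)*(s^2 - 4*s) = s*(s + 1)*(s - 4)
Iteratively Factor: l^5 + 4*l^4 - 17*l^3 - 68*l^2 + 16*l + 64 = (l - 4)*(l^4 + 8*l^3 + 15*l^2 - 8*l - 16) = (l - 4)*(l + 1)*(l^3 + 7*l^2 + 8*l - 16) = (l - 4)*(l + 1)*(l + 4)*(l^2 + 3*l - 4) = (l - 4)*(l - 1)*(l + 1)*(l + 4)*(l + 4)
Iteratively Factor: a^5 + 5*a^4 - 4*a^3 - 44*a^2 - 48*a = (a - 3)*(a^4 + 8*a^3 + 20*a^2 + 16*a) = (a - 3)*(a + 4)*(a^3 + 4*a^2 + 4*a) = a*(a - 3)*(a + 4)*(a^2 + 4*a + 4) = a*(a - 3)*(a + 2)*(a + 4)*(a + 2)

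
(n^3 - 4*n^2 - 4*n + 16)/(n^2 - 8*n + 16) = (n^2 - 4)/(n - 4)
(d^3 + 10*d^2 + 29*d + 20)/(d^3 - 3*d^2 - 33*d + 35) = (d^2 + 5*d + 4)/(d^2 - 8*d + 7)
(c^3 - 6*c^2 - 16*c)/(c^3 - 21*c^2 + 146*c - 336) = c*(c + 2)/(c^2 - 13*c + 42)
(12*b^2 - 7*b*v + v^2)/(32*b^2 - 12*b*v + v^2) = (-3*b + v)/(-8*b + v)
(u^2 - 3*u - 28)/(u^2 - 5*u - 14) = (u + 4)/(u + 2)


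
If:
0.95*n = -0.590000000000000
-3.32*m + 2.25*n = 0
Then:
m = -0.42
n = -0.62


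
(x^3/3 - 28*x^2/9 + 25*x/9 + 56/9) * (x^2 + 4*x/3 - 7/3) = x^5/3 - 8*x^4/3 - 58*x^3/27 + 464*x^2/27 + 49*x/27 - 392/27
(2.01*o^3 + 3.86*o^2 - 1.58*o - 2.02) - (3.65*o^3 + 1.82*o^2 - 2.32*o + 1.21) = -1.64*o^3 + 2.04*o^2 + 0.74*o - 3.23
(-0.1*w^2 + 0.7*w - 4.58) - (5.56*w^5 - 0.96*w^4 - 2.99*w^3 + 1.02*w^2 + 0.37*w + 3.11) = -5.56*w^5 + 0.96*w^4 + 2.99*w^3 - 1.12*w^2 + 0.33*w - 7.69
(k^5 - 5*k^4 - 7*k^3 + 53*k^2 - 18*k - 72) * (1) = k^5 - 5*k^4 - 7*k^3 + 53*k^2 - 18*k - 72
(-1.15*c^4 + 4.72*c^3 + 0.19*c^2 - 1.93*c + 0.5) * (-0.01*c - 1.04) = 0.0115*c^5 + 1.1488*c^4 - 4.9107*c^3 - 0.1783*c^2 + 2.0022*c - 0.52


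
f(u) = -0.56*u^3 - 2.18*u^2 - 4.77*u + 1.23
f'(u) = -1.68*u^2 - 4.36*u - 4.77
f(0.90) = -5.24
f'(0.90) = -10.05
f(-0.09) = 1.64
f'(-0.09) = -4.39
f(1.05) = -6.83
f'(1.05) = -11.20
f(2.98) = -47.16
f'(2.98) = -32.68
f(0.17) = 0.35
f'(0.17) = -5.56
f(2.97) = -46.84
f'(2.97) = -32.54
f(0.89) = -5.14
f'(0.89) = -9.98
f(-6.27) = 83.47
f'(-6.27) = -43.48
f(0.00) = 1.23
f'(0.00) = -4.77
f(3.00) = -47.82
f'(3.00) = -32.97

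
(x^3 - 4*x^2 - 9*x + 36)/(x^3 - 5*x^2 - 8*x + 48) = (x - 3)/(x - 4)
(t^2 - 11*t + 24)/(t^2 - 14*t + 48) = (t - 3)/(t - 6)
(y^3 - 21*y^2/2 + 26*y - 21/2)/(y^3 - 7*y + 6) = (2*y^3 - 21*y^2 + 52*y - 21)/(2*(y^3 - 7*y + 6))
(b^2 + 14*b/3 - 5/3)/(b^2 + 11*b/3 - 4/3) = (b + 5)/(b + 4)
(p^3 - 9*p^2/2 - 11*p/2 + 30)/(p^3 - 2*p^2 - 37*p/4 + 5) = 2*(p - 3)/(2*p - 1)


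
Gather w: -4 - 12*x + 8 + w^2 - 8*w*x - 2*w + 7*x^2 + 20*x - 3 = w^2 + w*(-8*x - 2) + 7*x^2 + 8*x + 1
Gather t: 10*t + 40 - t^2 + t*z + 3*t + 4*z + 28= -t^2 + t*(z + 13) + 4*z + 68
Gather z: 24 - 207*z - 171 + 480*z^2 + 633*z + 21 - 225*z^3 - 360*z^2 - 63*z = -225*z^3 + 120*z^2 + 363*z - 126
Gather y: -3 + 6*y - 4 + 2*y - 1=8*y - 8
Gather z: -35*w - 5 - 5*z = -35*w - 5*z - 5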